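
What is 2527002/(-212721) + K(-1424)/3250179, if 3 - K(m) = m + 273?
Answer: -97658276/8221041 ≈ -11.879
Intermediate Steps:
K(m) = -270 - m (K(m) = 3 - (m + 273) = 3 - (273 + m) = 3 + (-273 - m) = -270 - m)
2527002/(-212721) + K(-1424)/3250179 = 2527002/(-212721) + (-270 - 1*(-1424))/3250179 = 2527002*(-1/212721) + (-270 + 1424)*(1/3250179) = -842334/70907 + 1154*(1/3250179) = -842334/70907 + 1154/3250179 = -97658276/8221041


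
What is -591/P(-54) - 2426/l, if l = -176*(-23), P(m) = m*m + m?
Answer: -777965/965448 ≈ -0.80581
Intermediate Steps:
P(m) = m + m² (P(m) = m² + m = m + m²)
l = 4048
-591/P(-54) - 2426/l = -591*(-1/(54*(1 - 54))) - 2426/4048 = -591/((-54*(-53))) - 2426*1/4048 = -591/2862 - 1213/2024 = -591*1/2862 - 1213/2024 = -197/954 - 1213/2024 = -777965/965448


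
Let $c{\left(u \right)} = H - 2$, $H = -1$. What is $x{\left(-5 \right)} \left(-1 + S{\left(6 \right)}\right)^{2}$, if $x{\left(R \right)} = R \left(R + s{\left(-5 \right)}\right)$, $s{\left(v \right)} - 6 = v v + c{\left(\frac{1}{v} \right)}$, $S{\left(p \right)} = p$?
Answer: $-2875$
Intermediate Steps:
$c{\left(u \right)} = -3$ ($c{\left(u \right)} = -1 - 2 = -3$)
$s{\left(v \right)} = 3 + v^{2}$ ($s{\left(v \right)} = 6 + \left(v v - 3\right) = 6 + \left(v^{2} - 3\right) = 6 + \left(-3 + v^{2}\right) = 3 + v^{2}$)
$x{\left(R \right)} = R \left(28 + R\right)$ ($x{\left(R \right)} = R \left(R + \left(3 + \left(-5\right)^{2}\right)\right) = R \left(R + \left(3 + 25\right)\right) = R \left(R + 28\right) = R \left(28 + R\right)$)
$x{\left(-5 \right)} \left(-1 + S{\left(6 \right)}\right)^{2} = - 5 \left(28 - 5\right) \left(-1 + 6\right)^{2} = \left(-5\right) 23 \cdot 5^{2} = \left(-115\right) 25 = -2875$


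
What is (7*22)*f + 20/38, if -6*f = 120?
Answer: -58510/19 ≈ -3079.5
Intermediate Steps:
f = -20 (f = -1/6*120 = -20)
(7*22)*f + 20/38 = (7*22)*(-20) + 20/38 = 154*(-20) + 20*(1/38) = -3080 + 10/19 = -58510/19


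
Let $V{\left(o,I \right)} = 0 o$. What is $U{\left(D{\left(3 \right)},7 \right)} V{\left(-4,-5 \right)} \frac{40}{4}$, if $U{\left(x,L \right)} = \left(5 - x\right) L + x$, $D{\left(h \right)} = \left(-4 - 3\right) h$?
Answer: $0$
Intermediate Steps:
$V{\left(o,I \right)} = 0$
$D{\left(h \right)} = - 7 h$
$U{\left(x,L \right)} = x + L \left(5 - x\right)$ ($U{\left(x,L \right)} = L \left(5 - x\right) + x = x + L \left(5 - x\right)$)
$U{\left(D{\left(3 \right)},7 \right)} V{\left(-4,-5 \right)} \frac{40}{4} = \left(\left(-7\right) 3 + 5 \cdot 7 - 7 \left(\left(-7\right) 3\right)\right) 0 \cdot \frac{40}{4} = \left(-21 + 35 - 7 \left(-21\right)\right) 0 \cdot 40 \cdot \frac{1}{4} = \left(-21 + 35 + 147\right) 0 \cdot 10 = 161 \cdot 0 \cdot 10 = 0 \cdot 10 = 0$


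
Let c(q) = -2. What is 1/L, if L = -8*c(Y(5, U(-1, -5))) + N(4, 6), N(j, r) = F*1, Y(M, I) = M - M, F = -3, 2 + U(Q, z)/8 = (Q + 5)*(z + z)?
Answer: 1/13 ≈ 0.076923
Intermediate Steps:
U(Q, z) = -16 + 16*z*(5 + Q) (U(Q, z) = -16 + 8*((Q + 5)*(z + z)) = -16 + 8*((5 + Q)*(2*z)) = -16 + 8*(2*z*(5 + Q)) = -16 + 16*z*(5 + Q))
Y(M, I) = 0
N(j, r) = -3 (N(j, r) = -3*1 = -3)
L = 13 (L = -8*(-2) - 3 = 16 - 3 = 13)
1/L = 1/13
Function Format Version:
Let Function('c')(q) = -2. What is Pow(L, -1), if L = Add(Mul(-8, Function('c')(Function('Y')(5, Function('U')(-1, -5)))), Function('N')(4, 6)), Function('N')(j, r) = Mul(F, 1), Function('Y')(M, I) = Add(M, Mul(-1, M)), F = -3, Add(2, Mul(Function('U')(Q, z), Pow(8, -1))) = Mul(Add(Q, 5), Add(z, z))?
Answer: Rational(1, 13) ≈ 0.076923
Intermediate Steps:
Function('U')(Q, z) = Add(-16, Mul(16, z, Add(5, Q))) (Function('U')(Q, z) = Add(-16, Mul(8, Mul(Add(Q, 5), Add(z, z)))) = Add(-16, Mul(8, Mul(Add(5, Q), Mul(2, z)))) = Add(-16, Mul(8, Mul(2, z, Add(5, Q)))) = Add(-16, Mul(16, z, Add(5, Q))))
Function('Y')(M, I) = 0
Function('N')(j, r) = -3 (Function('N')(j, r) = Mul(-3, 1) = -3)
L = 13 (L = Add(Mul(-8, -2), -3) = Add(16, -3) = 13)
Pow(L, -1) = Pow(13, -1) = Rational(1, 13)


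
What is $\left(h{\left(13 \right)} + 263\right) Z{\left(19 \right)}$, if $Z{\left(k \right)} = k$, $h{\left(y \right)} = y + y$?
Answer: $5491$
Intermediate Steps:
$h{\left(y \right)} = 2 y$
$\left(h{\left(13 \right)} + 263\right) Z{\left(19 \right)} = \left(2 \cdot 13 + 263\right) 19 = \left(26 + 263\right) 19 = 289 \cdot 19 = 5491$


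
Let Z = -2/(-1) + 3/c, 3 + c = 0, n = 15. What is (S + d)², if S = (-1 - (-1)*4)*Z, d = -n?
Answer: 144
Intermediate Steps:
c = -3 (c = -3 + 0 = -3)
Z = 1 (Z = -2/(-1) + 3/(-3) = -2*(-1) + 3*(-⅓) = 2 - 1 = 1)
d = -15 (d = -1*15 = -15)
S = 3 (S = (-1 - (-1)*4)*1 = (-1 - 1*(-4))*1 = (-1 + 4)*1 = 3*1 = 3)
(S + d)² = (3 - 15)² = (-12)² = 144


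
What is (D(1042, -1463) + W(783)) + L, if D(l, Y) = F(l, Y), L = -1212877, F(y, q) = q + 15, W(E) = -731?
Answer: -1215056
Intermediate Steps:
F(y, q) = 15 + q
D(l, Y) = 15 + Y
(D(1042, -1463) + W(783)) + L = ((15 - 1463) - 731) - 1212877 = (-1448 - 731) - 1212877 = -2179 - 1212877 = -1215056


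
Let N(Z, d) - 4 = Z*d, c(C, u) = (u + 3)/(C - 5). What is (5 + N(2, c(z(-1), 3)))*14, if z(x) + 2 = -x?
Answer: 98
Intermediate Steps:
z(x) = -2 - x
c(C, u) = (3 + u)/(-5 + C)
N(Z, d) = 4 + Z*d
(5 + N(2, c(z(-1), 3)))*14 = (5 + (4 + 2*((3 + 3)/(-5 + (-2 - 1*(-1))))))*14 = (5 + (4 + 2*(6/(-5 + (-2 + 1)))))*14 = (5 + (4 + 2*(6/(-5 - 1))))*14 = (5 + (4 + 2*(6/(-6))))*14 = (5 + (4 + 2*(-1/6*6)))*14 = (5 + (4 + 2*(-1)))*14 = (5 + (4 - 2))*14 = (5 + 2)*14 = 7*14 = 98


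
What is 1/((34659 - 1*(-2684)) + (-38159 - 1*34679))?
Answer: -1/35495 ≈ -2.8173e-5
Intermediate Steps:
1/((34659 - 1*(-2684)) + (-38159 - 1*34679)) = 1/((34659 + 2684) + (-38159 - 34679)) = 1/(37343 - 72838) = 1/(-35495) = -1/35495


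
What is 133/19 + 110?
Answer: 117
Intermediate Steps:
133/19 + 110 = 133*(1/19) + 110 = 7 + 110 = 117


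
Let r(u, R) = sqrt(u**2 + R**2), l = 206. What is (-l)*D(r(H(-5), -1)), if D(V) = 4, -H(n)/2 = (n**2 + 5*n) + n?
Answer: -824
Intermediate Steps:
H(n) = -12*n - 2*n**2 (H(n) = -2*((n**2 + 5*n) + n) = -2*(n**2 + 6*n) = -12*n - 2*n**2)
r(u, R) = sqrt(R**2 + u**2)
(-l)*D(r(H(-5), -1)) = -1*206*4 = -206*4 = -824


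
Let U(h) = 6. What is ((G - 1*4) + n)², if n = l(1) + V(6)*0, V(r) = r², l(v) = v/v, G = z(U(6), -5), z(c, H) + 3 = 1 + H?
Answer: 100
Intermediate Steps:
z(c, H) = -2 + H (z(c, H) = -3 + (1 + H) = -2 + H)
G = -7 (G = -2 - 5 = -7)
l(v) = 1
n = 1 (n = 1 + 6²*0 = 1 + 36*0 = 1 + 0 = 1)
((G - 1*4) + n)² = ((-7 - 1*4) + 1)² = ((-7 - 4) + 1)² = (-11 + 1)² = (-10)² = 100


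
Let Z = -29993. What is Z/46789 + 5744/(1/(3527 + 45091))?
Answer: 13066379955895/46789 ≈ 2.7926e+8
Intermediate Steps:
Z/46789 + 5744/(1/(3527 + 45091)) = -29993/46789 + 5744/(1/(3527 + 45091)) = -29993*1/46789 + 5744/(1/48618) = -29993/46789 + 5744/(1/48618) = -29993/46789 + 5744*48618 = -29993/46789 + 279261792 = 13066379955895/46789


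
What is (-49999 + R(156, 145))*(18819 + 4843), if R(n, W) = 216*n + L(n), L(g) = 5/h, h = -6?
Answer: -1157343913/3 ≈ -3.8578e+8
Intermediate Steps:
L(g) = -⅚ (L(g) = 5/(-6) = 5*(-⅙) = -⅚)
R(n, W) = -⅚ + 216*n (R(n, W) = 216*n - ⅚ = -⅚ + 216*n)
(-49999 + R(156, 145))*(18819 + 4843) = (-49999 + (-⅚ + 216*156))*(18819 + 4843) = (-49999 + (-⅚ + 33696))*23662 = (-49999 + 202171/6)*23662 = -97823/6*23662 = -1157343913/3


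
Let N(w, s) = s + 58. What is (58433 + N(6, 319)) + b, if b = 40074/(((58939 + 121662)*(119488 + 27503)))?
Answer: 520404232268928/8848907197 ≈ 58810.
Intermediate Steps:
N(w, s) = 58 + s
b = 13358/8848907197 (b = 40074/((180601*146991)) = 40074/26546721591 = 40074*(1/26546721591) = 13358/8848907197 ≈ 1.5096e-6)
(58433 + N(6, 319)) + b = (58433 + (58 + 319)) + 13358/8848907197 = (58433 + 377) + 13358/8848907197 = 58810 + 13358/8848907197 = 520404232268928/8848907197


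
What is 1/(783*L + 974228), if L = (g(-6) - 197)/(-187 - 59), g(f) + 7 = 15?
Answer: 82/79936025 ≈ 1.0258e-6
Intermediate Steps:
g(f) = 8 (g(f) = -7 + 15 = 8)
L = 63/82 (L = (8 - 197)/(-187 - 59) = -189/(-246) = -189*(-1/246) = 63/82 ≈ 0.76829)
1/(783*L + 974228) = 1/(783*(63/82) + 974228) = 1/(49329/82 + 974228) = 1/(79936025/82) = 82/79936025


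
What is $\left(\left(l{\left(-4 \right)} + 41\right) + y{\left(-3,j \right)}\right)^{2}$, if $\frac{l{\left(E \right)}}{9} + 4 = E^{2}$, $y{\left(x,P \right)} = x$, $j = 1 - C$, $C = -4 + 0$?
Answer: $21316$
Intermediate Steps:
$C = -4$
$j = 5$ ($j = 1 - -4 = 1 + 4 = 5$)
$l{\left(E \right)} = -36 + 9 E^{2}$
$\left(\left(l{\left(-4 \right)} + 41\right) + y{\left(-3,j \right)}\right)^{2} = \left(\left(\left(-36 + 9 \left(-4\right)^{2}\right) + 41\right) - 3\right)^{2} = \left(\left(\left(-36 + 9 \cdot 16\right) + 41\right) - 3\right)^{2} = \left(\left(\left(-36 + 144\right) + 41\right) - 3\right)^{2} = \left(\left(108 + 41\right) - 3\right)^{2} = \left(149 - 3\right)^{2} = 146^{2} = 21316$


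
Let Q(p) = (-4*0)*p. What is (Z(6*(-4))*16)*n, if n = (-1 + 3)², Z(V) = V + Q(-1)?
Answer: -1536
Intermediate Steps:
Q(p) = 0 (Q(p) = 0*p = 0)
Z(V) = V (Z(V) = V + 0 = V)
n = 4 (n = 2² = 4)
(Z(6*(-4))*16)*n = ((6*(-4))*16)*4 = -24*16*4 = -384*4 = -1536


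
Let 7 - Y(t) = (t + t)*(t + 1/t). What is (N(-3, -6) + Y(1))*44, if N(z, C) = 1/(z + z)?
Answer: 374/3 ≈ 124.67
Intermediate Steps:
N(z, C) = 1/(2*z)
Y(t) = 7 - 2*t*(t + 1/t) (Y(t) = 7 - (t + t)*(t + 1/t) = 7 - 2*t*(t + 1/t))
(N(-3, -6) + Y(1))*44 = ((1/2)/(-3) + (5 - 2*1**2))*44 = ((1/2)*(-1/3) + (5 - 2*1))*44 = (-1/6 + (5 - 2))*44 = (-1/6 + 3)*44 = (17/6)*44 = 374/3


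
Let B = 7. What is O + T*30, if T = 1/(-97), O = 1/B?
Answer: -113/679 ≈ -0.16642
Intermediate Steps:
O = ⅐ (O = 1/7 = ⅐ ≈ 0.14286)
T = -1/97 ≈ -0.010309
O + T*30 = ⅐ - 1/97*30 = ⅐ - 30/97 = -113/679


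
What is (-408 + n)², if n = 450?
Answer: 1764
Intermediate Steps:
(-408 + n)² = (-408 + 450)² = 42² = 1764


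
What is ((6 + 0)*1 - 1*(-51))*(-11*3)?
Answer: -1881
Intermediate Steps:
((6 + 0)*1 - 1*(-51))*(-11*3) = (6*1 + 51)*(-33) = (6 + 51)*(-33) = 57*(-33) = -1881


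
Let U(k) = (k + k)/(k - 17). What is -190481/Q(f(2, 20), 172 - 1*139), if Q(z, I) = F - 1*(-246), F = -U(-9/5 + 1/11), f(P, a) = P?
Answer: -196004949/252946 ≈ -774.89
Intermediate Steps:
U(k) = 2*k/(-17 + k) (U(k) = (2*k)/(-17 + k) = 2*k/(-17 + k))
F = -188/1029 (F = -2*(-9/5 + 1/11)/(-17 + (-9/5 + 1/11)) = -2*(-94)/(55*(-17 - 94/55)) = -2*(-94)/(55*(-1029/55)) = -2*(-94)*(-55)/(55*1029) = -1*188/1029 = -188/1029 ≈ -0.18270)
Q(z, I) = 252946/1029 (Q(z, I) = -188/1029 - 1*(-246) = -188/1029 + 246 = 252946/1029)
-190481/Q(f(2, 20), 172 - 1*139) = -190481/252946/1029 = -190481*1029/252946 = -196004949/252946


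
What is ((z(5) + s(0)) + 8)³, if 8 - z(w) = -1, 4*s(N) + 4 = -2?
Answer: 29791/8 ≈ 3723.9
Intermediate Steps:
s(N) = -3/2 (s(N) = -1 + (¼)*(-2) = -1 - ½ = -3/2)
z(w) = 9 (z(w) = 8 - 1*(-1) = 8 + 1 = 9)
((z(5) + s(0)) + 8)³ = ((9 - 3/2) + 8)³ = (15/2 + 8)³ = (31/2)³ = 29791/8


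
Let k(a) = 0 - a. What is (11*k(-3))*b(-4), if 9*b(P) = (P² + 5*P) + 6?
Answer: 22/3 ≈ 7.3333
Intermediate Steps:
k(a) = -a
b(P) = ⅔ + P²/9 + 5*P/9 (b(P) = ((P² + 5*P) + 6)/9 = (6 + P² + 5*P)/9 = ⅔ + P²/9 + 5*P/9)
(11*k(-3))*b(-4) = (11*(-1*(-3)))*(⅔ + (⅑)*(-4)² + (5/9)*(-4)) = (11*3)*(⅔ + (⅑)*16 - 20/9) = 33*(⅔ + 16/9 - 20/9) = 33*(2/9) = 22/3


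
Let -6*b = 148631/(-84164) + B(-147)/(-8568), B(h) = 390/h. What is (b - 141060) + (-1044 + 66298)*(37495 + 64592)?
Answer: 22066912134562990669/3312631917 ≈ 6.6614e+9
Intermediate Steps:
b = 974829823/3312631917 (b = -(148631/(-84164) + (390/(-147))/(-8568))/6 = -(148631*(-1/84164) + (390*(-1/147))*(-1/8568))/6 = -(-148631/84164 - 130/49*(-1/8568))/6 = -(-148631/84164 + 65/209916)/6 = -1/6*(-1949659646/1104210639) = 974829823/3312631917 ≈ 0.29428)
(b - 141060) + (-1044 + 66298)*(37495 + 64592) = (974829823/3312631917 - 141060) + (-1044 + 66298)*(37495 + 64592) = -467278883382197/3312631917 + 65254*102087 = -467278883382197/3312631917 + 6661585098 = 22066912134562990669/3312631917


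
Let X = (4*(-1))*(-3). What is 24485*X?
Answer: 293820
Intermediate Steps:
X = 12 (X = -4*(-3) = 12)
24485*X = 24485*12 = 293820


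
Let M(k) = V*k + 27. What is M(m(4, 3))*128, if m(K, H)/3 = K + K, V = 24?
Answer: 77184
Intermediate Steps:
m(K, H) = 6*K (m(K, H) = 3*(K + K) = 3*(2*K) = 6*K)
M(k) = 27 + 24*k (M(k) = 24*k + 27 = 27 + 24*k)
M(m(4, 3))*128 = (27 + 24*(6*4))*128 = (27 + 24*24)*128 = (27 + 576)*128 = 603*128 = 77184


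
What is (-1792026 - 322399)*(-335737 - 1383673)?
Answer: 3635563489250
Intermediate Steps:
(-1792026 - 322399)*(-335737 - 1383673) = -2114425*(-1719410) = 3635563489250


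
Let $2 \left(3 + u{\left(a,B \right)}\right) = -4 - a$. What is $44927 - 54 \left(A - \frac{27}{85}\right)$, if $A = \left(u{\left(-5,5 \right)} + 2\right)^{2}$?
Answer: $\frac{7638211}{170} \approx 44931.0$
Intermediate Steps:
$u{\left(a,B \right)} = -5 - \frac{a}{2}$ ($u{\left(a,B \right)} = -3 + \frac{-4 - a}{2} = -3 - \left(2 + \frac{a}{2}\right) = -5 - \frac{a}{2}$)
$A = \frac{1}{4}$ ($A = \left(\left(-5 - - \frac{5}{2}\right) + 2\right)^{2} = \left(\left(-5 + \frac{5}{2}\right) + 2\right)^{2} = \left(- \frac{5}{2} + 2\right)^{2} = \left(- \frac{1}{2}\right)^{2} = \frac{1}{4} \approx 0.25$)
$44927 - 54 \left(A - \frac{27}{85}\right) = 44927 - 54 \left(\frac{1}{4} - \frac{27}{85}\right) = 44927 - 54 \left(- \frac{23}{340}\right) = 44927 - - \frac{621}{170} = 44927 + \frac{621}{170} = \frac{7638211}{170}$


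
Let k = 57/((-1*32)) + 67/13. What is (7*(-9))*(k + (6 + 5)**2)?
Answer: -3259557/416 ≈ -7835.5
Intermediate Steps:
k = 1403/416 (k = 57/(-32) + 67*(1/13) = 57*(-1/32) + 67/13 = -57/32 + 67/13 = 1403/416 ≈ 3.3726)
(7*(-9))*(k + (6 + 5)**2) = (7*(-9))*(1403/416 + (6 + 5)**2) = -63*(1403/416 + 11**2) = -63*(1403/416 + 121) = -63*51739/416 = -3259557/416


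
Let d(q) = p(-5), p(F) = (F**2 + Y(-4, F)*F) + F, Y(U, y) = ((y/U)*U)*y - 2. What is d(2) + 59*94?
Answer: 5451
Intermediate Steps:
Y(U, y) = -2 + y**2 (Y(U, y) = y*y - 2 = y**2 - 2 = -2 + y**2)
p(F) = F + F**2 + F*(-2 + F**2) (p(F) = (F**2 + (-2 + F**2)*F) + F = (F**2 + F*(-2 + F**2)) + F = F + F**2 + F*(-2 + F**2))
d(q) = -95 (d(q) = -5*(-1 - 5 + (-5)**2) = -5*(-1 - 5 + 25) = -5*19 = -95)
d(2) + 59*94 = -95 + 59*94 = -95 + 5546 = 5451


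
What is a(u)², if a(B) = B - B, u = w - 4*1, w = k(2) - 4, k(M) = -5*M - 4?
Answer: 0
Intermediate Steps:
k(M) = -4 - 5*M
w = -18 (w = (-4 - 5*2) - 4 = (-4 - 10) - 4 = -14 - 4 = -18)
u = -22 (u = -18 - 4*1 = -18 - 4 = -22)
a(B) = 0
a(u)² = 0² = 0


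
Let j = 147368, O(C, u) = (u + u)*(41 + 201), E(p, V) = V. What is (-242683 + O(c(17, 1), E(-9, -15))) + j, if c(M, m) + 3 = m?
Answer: -102575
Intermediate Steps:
c(M, m) = -3 + m
O(C, u) = 484*u (O(C, u) = (2*u)*242 = 484*u)
(-242683 + O(c(17, 1), E(-9, -15))) + j = (-242683 + 484*(-15)) + 147368 = (-242683 - 7260) + 147368 = -249943 + 147368 = -102575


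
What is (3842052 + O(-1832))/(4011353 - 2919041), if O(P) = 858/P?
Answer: 391035467/111173088 ≈ 3.5174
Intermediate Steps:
(3842052 + O(-1832))/(4011353 - 2919041) = (3842052 + 858/(-1832))/(4011353 - 2919041) = (3842052 + 858*(-1/1832))/1092312 = (3842052 - 429/916)*(1/1092312) = (3519319203/916)*(1/1092312) = 391035467/111173088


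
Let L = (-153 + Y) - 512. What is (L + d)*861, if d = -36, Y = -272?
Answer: -837753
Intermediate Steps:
L = -937 (L = (-153 - 272) - 512 = -425 - 512 = -937)
(L + d)*861 = (-937 - 36)*861 = -973*861 = -837753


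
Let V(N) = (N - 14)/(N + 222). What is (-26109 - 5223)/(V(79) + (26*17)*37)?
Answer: -3143644/1640873 ≈ -1.9158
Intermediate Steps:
V(N) = (-14 + N)/(222 + N)
(-26109 - 5223)/(V(79) + (26*17)*37) = (-26109 - 5223)/((-14 + 79)/(222 + 79) + (26*17)*37) = -31332/(65/301 + 442*37) = -31332/((1/301)*65 + 16354) = -31332/(65/301 + 16354) = -31332/4922619/301 = -31332*301/4922619 = -3143644/1640873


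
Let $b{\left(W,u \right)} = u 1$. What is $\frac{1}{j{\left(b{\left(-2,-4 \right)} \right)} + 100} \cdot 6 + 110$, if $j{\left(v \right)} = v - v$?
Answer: $\frac{5503}{50} \approx 110.06$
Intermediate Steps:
$b{\left(W,u \right)} = u$
$j{\left(v \right)} = 0$
$\frac{1}{j{\left(b{\left(-2,-4 \right)} \right)} + 100} \cdot 6 + 110 = \frac{1}{0 + 100} \cdot 6 + 110 = \frac{1}{100} \cdot 6 + 110 = \frac{3}{50} + 110 = \frac{5503}{50}$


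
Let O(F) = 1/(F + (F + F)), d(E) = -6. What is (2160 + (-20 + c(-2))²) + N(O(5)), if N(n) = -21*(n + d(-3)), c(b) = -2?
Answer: 13843/5 ≈ 2768.6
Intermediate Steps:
O(F) = 1/(3*F) (O(F) = 1/(F + 2*F) = 1/(3*F))
N(n) = 126 - 21*n (N(n) = -21*(n - 6) = -21*(-6 + n) = 126 - 21*n)
(2160 + (-20 + c(-2))²) + N(O(5)) = (2160 + (-20 - 2)²) + (126 - 7/5) = (2160 + (-22)²) + (126 - 7/5) = (2160 + 484) + (126 - 21*1/15) = 2644 + (126 - 7/5) = 2644 + 623/5 = 13843/5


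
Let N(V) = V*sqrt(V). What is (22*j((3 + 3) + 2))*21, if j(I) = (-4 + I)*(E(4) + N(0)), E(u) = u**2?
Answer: 29568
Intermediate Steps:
N(V) = V**(3/2)
j(I) = -64 + 16*I (j(I) = (-4 + I)*(4**2 + 0**(3/2)) = (-4 + I)*(16 + 0) = (-4 + I)*16 = -64 + 16*I)
(22*j((3 + 3) + 2))*21 = (22*(-64 + 16*((3 + 3) + 2)))*21 = (22*(-64 + 16*(6 + 2)))*21 = (22*(-64 + 16*8))*21 = (22*(-64 + 128))*21 = (22*64)*21 = 1408*21 = 29568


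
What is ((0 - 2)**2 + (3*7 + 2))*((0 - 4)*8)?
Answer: -864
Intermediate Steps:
((0 - 2)**2 + (3*7 + 2))*((0 - 4)*8) = ((-2)**2 + (21 + 2))*(-4*8) = (4 + 23)*(-32) = 27*(-32) = -864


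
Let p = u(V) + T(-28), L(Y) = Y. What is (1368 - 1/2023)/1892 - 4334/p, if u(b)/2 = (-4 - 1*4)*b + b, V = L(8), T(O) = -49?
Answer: 2433430841/88032868 ≈ 27.642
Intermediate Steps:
V = 8
u(b) = -14*b (u(b) = 2*((-4 - 1*4)*b + b) = 2*((-4 - 4)*b + b) = 2*(-8*b + b) = 2*(-7*b) = -14*b)
p = -161 (p = -14*8 - 49 = -112 - 49 = -161)
(1368 - 1/2023)/1892 - 4334/p = (1368 - 1/2023)/1892 - 4334/(-161) = (1368 - 1*1/2023)*(1/1892) - 4334*(-1/161) = (1368 - 1/2023)*(1/1892) + 4334/161 = (2767463/2023)*(1/1892) + 4334/161 = 2767463/3827516 + 4334/161 = 2433430841/88032868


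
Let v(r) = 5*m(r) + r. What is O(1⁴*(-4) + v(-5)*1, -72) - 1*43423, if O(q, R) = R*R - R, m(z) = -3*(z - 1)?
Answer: -38167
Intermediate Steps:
m(z) = 3 - 3*z (m(z) = -3*(-1 + z) = 3 - 3*z)
v(r) = 15 - 14*r (v(r) = 5*(3 - 3*r) + r = (15 - 15*r) + r = 15 - 14*r)
O(q, R) = R² - R
O(1⁴*(-4) + v(-5)*1, -72) - 1*43423 = -72*(-1 - 72) - 1*43423 = -72*(-73) - 43423 = 5256 - 43423 = -38167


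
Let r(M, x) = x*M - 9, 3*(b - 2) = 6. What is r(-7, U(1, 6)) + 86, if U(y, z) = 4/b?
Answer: 70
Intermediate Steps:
b = 4 (b = 2 + (⅓)*6 = 2 + 2 = 4)
U(y, z) = 1 (U(y, z) = 4/4 = 4*(¼) = 1)
r(M, x) = -9 + M*x (r(M, x) = M*x - 9 = -9 + M*x)
r(-7, U(1, 6)) + 86 = (-9 - 7*1) + 86 = (-9 - 7) + 86 = -16 + 86 = 70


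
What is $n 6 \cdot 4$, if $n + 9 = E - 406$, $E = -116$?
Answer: $-12744$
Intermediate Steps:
$n = -531$ ($n = -9 - 522 = -531$)
$n 6 \cdot 4 = - 531 \cdot 6 \cdot 4 = \left(-531\right) 24 = -12744$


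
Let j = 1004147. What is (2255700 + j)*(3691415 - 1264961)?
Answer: 7909868792538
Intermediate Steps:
(2255700 + j)*(3691415 - 1264961) = (2255700 + 1004147)*(3691415 - 1264961) = 3259847*2426454 = 7909868792538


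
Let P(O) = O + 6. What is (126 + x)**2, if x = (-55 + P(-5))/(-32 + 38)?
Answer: 13689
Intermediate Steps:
P(O) = 6 + O
x = -9 (x = (-55 + (6 - 5))/(-32 + 38) = (-55 + 1)/6 = -54*1/6 = -9)
(126 + x)**2 = (126 - 9)**2 = 117**2 = 13689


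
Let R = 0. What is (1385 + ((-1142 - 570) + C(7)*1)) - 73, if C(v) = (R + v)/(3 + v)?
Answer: -3993/10 ≈ -399.30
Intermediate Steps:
C(v) = v/(3 + v) (C(v) = (0 + v)/(3 + v) = v/(3 + v))
(1385 + ((-1142 - 570) + C(7)*1)) - 73 = (1385 + ((-1142 - 570) + (7/(3 + 7))*1)) - 73 = (1385 + (-1712 + (7/10)*1)) - 73 = (1385 + (-1712 + 7/10)) - 73 = (1385 - 17113/10) - 73 = -3263/10 - 73 = -3993/10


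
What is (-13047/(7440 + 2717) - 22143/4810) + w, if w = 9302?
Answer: 454163128819/48855170 ≈ 9296.1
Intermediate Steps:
(-13047/(7440 + 2717) - 22143/4810) + w = (-13047/(7440 + 2717) - 22143/4810) + 9302 = (-13047/10157 - 22143*1/4810) + 9302 = (-13047*1/10157 - 22143/4810) + 9302 = (-13047/10157 - 22143/4810) + 9302 = -287662521/48855170 + 9302 = 454163128819/48855170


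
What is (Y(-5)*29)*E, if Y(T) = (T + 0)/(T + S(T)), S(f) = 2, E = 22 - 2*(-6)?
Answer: 4930/3 ≈ 1643.3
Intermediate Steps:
E = 34 (E = 22 + 12 = 34)
Y(T) = T/(2 + T) (Y(T) = (T + 0)/(T + 2) = T/(2 + T))
(Y(-5)*29)*E = (-5/(2 - 5)*29)*34 = (-5/(-3)*29)*34 = (-5*(-⅓)*29)*34 = ((5/3)*29)*34 = (145/3)*34 = 4930/3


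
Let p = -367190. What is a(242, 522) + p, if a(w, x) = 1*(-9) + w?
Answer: -366957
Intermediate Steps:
a(w, x) = -9 + w
a(242, 522) + p = (-9 + 242) - 367190 = 233 - 367190 = -366957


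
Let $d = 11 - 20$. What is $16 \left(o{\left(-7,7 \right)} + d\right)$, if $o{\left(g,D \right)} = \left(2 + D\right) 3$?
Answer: $288$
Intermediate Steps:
$d = -9$
$o{\left(g,D \right)} = 6 + 3 D$
$16 \left(o{\left(-7,7 \right)} + d\right) = 16 \left(\left(6 + 3 \cdot 7\right) - 9\right) = 16 \left(\left(6 + 21\right) - 9\right) = 16 \left(27 - 9\right) = 16 \cdot 18 = 288$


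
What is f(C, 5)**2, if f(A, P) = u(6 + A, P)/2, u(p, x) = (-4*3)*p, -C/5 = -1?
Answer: 4356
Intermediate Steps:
C = 5 (C = -5*(-1) = 5)
u(p, x) = -12*p
f(A, P) = -36 - 6*A (f(A, P) = -12*(6 + A)/2 = (-72 - 12*A)*(1/2) = -36 - 6*A)
f(C, 5)**2 = (-36 - 6*5)**2 = (-36 - 30)**2 = (-66)**2 = 4356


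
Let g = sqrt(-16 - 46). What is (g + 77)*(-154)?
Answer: -11858 - 154*I*sqrt(62) ≈ -11858.0 - 1212.6*I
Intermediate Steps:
g = I*sqrt(62) (g = sqrt(-62) = I*sqrt(62) ≈ 7.874*I)
(g + 77)*(-154) = (I*sqrt(62) + 77)*(-154) = (77 + I*sqrt(62))*(-154) = -11858 - 154*I*sqrt(62)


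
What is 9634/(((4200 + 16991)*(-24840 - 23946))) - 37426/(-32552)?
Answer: 9672897033427/8413260737388 ≈ 1.1497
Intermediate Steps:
9634/(((4200 + 16991)*(-24840 - 23946))) - 37426/(-32552) = 9634/((21191*(-48786))) - 37426*(-1/32552) = 9634/(-1033824126) + 18713/16276 = 9634*(-1/1033824126) + 18713/16276 = -4817/516912063 + 18713/16276 = 9672897033427/8413260737388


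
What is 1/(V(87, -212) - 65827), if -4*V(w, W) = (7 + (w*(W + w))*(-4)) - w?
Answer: -1/76682 ≈ -1.3041e-5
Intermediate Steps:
V(w, W) = -7/4 + w/4 + w*(W + w) (V(w, W) = -((7 + (w*(W + w))*(-4)) - w)/4 = -((7 - 4*w*(W + w)) - w)/4 = -(7 - w - 4*w*(W + w))/4 = -7/4 + w/4 + w*(W + w))
1/(V(87, -212) - 65827) = 1/((-7/4 + 87² + (¼)*87 - 212*87) - 65827) = 1/((-7/4 + 7569 + 87/4 - 18444) - 65827) = 1/(-10855 - 65827) = 1/(-76682) = -1/76682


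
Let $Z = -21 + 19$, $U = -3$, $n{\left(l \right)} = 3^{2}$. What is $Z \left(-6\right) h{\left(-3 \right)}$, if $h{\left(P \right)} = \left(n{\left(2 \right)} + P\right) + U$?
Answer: $36$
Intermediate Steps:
$n{\left(l \right)} = 9$
$Z = -2$
$h{\left(P \right)} = 6 + P$ ($h{\left(P \right)} = \left(9 + P\right) - 3 = 6 + P$)
$Z \left(-6\right) h{\left(-3 \right)} = \left(-2\right) \left(-6\right) \left(6 - 3\right) = 12 \cdot 3 = 36$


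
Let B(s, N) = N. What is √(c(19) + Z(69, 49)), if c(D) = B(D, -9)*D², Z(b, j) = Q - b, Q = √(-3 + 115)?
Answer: √(-3318 + 4*√7) ≈ 57.51*I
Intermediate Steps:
Q = 4*√7 (Q = √112 = 4*√7 ≈ 10.583)
Z(b, j) = -b + 4*√7 (Z(b, j) = 4*√7 - b = -b + 4*√7)
c(D) = -9*D²
√(c(19) + Z(69, 49)) = √(-9*19² + (-1*69 + 4*√7)) = √(-9*361 + (-69 + 4*√7)) = √(-3249 + (-69 + 4*√7)) = √(-3318 + 4*√7)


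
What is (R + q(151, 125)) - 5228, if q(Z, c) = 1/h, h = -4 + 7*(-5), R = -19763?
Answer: -974650/39 ≈ -24991.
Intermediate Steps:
h = -39 (h = -4 - 35 = -39)
q(Z, c) = -1/39 (q(Z, c) = 1/(-39) = -1/39)
(R + q(151, 125)) - 5228 = (-19763 - 1/39) - 5228 = -770758/39 - 5228 = -974650/39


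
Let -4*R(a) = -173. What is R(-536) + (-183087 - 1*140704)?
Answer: -1294991/4 ≈ -3.2375e+5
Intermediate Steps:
R(a) = 173/4 (R(a) = -1/4*(-173) = 173/4)
R(-536) + (-183087 - 1*140704) = 173/4 + (-183087 - 1*140704) = 173/4 + (-183087 - 140704) = 173/4 - 323791 = -1294991/4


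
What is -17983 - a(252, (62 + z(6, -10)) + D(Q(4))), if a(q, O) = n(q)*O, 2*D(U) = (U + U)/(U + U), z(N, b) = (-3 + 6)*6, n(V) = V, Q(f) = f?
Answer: -38269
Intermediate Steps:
z(N, b) = 18 (z(N, b) = 3*6 = 18)
D(U) = ½ (D(U) = ((U + U)/(U + U))/2 = ((2*U)/((2*U)))/2 = ((2*U)*(1/(2*U)))/2 = (½)*1 = ½)
a(q, O) = O*q (a(q, O) = q*O = O*q)
-17983 - a(252, (62 + z(6, -10)) + D(Q(4))) = -17983 - ((62 + 18) + ½)*252 = -17983 - (80 + ½)*252 = -17983 - 161*252/2 = -17983 - 1*20286 = -17983 - 20286 = -38269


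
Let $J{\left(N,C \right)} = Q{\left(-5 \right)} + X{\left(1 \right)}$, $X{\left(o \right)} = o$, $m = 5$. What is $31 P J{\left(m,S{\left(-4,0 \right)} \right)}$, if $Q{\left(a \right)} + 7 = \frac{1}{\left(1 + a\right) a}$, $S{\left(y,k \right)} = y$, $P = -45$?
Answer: $\frac{33201}{4} \approx 8300.3$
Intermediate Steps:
$Q{\left(a \right)} = -7 + \frac{1}{a \left(1 + a\right)}$ ($Q{\left(a \right)} = -7 + \frac{1}{\left(1 + a\right) a} = -7 + \frac{1}{a \left(1 + a\right)}$)
$J{\left(N,C \right)} = - \frac{119}{20}$ ($J{\left(N,C \right)} = \frac{1 - -35 - 7 \left(-5\right)^{2}}{\left(-5\right) \left(1 - 5\right)} + 1 = - \frac{1 + 35 - 175}{5 \left(-4\right)} + 1 = \left(- \frac{1}{5}\right) \left(- \frac{1}{4}\right) \left(1 + 35 - 175\right) + 1 = \left(- \frac{1}{5}\right) \left(- \frac{1}{4}\right) \left(-139\right) + 1 = - \frac{139}{20} + 1 = - \frac{119}{20}$)
$31 P J{\left(m,S{\left(-4,0 \right)} \right)} = 31 \left(-45\right) \left(- \frac{119}{20}\right) = \left(-1395\right) \left(- \frac{119}{20}\right) = \frac{33201}{4}$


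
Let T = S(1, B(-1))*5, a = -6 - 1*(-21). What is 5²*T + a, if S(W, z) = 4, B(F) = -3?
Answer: 515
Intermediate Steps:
a = 15 (a = -6 + 21 = 15)
T = 20 (T = 4*5 = 20)
5²*T + a = 5²*20 + 15 = 25*20 + 15 = 500 + 15 = 515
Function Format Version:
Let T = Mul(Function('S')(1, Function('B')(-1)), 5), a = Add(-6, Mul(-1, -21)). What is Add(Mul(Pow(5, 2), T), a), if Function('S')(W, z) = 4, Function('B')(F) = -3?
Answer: 515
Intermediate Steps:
a = 15 (a = Add(-6, 21) = 15)
T = 20 (T = Mul(4, 5) = 20)
Add(Mul(Pow(5, 2), T), a) = Add(Mul(Pow(5, 2), 20), 15) = Add(Mul(25, 20), 15) = Add(500, 15) = 515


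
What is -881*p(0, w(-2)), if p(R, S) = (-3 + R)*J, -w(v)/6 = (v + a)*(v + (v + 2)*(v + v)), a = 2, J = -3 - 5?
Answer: -21144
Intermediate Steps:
J = -8
w(v) = -6*(2 + v)*(v + 2*v*(2 + v)) (w(v) = -6*(v + 2)*(v + (v + 2)*(v + v)) = -6*(2 + v)*(v + (2 + v)*(2*v)) = -6*(2 + v)*(v + 2*v*(2 + v)))
p(R, S) = 24 - 8*R (p(R, S) = (-3 + R)*(-8) = 24 - 8*R)
-881*p(0, w(-2)) = -881*(24 - 8*0) = -881*(24 + 0) = -881*24 = -21144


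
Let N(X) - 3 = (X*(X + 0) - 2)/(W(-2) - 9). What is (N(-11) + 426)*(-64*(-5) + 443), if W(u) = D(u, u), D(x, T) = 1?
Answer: 2527819/8 ≈ 3.1598e+5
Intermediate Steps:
W(u) = 1
N(X) = 13/4 - X²/8 (N(X) = 3 + (X*(X + 0) - 2)/(1 - 9) = 3 + (X*X - 2)/(-8) = 3 + (X² - 2)*(-⅛) = 3 + (-2 + X²)*(-⅛) = 3 + (¼ - X²/8) = 13/4 - X²/8)
(N(-11) + 426)*(-64*(-5) + 443) = ((13/4 - ⅛*(-11)²) + 426)*(-64*(-5) + 443) = ((13/4 - ⅛*121) + 426)*(320 + 443) = ((13/4 - 121/8) + 426)*763 = (-95/8 + 426)*763 = (3313/8)*763 = 2527819/8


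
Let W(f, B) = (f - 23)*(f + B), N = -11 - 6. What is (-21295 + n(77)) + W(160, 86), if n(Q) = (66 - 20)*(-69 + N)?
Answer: 8451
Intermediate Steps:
N = -17
n(Q) = -3956 (n(Q) = (66 - 20)*(-69 - 17) = 46*(-86) = -3956)
W(f, B) = (-23 + f)*(B + f)
(-21295 + n(77)) + W(160, 86) = (-21295 - 3956) + (160² - 23*86 - 23*160 + 86*160) = -25251 + (25600 - 1978 - 3680 + 13760) = -25251 + 33702 = 8451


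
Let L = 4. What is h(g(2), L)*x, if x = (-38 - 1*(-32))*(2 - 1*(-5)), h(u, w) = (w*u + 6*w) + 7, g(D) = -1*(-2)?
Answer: -1638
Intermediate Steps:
g(D) = 2
h(u, w) = 7 + 6*w + u*w (h(u, w) = (u*w + 6*w) + 7 = (6*w + u*w) + 7 = 7 + 6*w + u*w)
x = -42 (x = (-38 + 32)*(2 + 5) = -6*7 = -42)
h(g(2), L)*x = (7 + 6*4 + 2*4)*(-42) = (7 + 24 + 8)*(-42) = 39*(-42) = -1638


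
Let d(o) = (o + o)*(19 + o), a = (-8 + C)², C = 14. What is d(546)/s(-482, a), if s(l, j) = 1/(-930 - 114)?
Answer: -644127120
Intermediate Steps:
a = 36 (a = (-8 + 14)² = 6² = 36)
s(l, j) = -1/1044 (s(l, j) = 1/(-1044) = -1/1044)
d(o) = 2*o*(19 + o) (d(o) = (2*o)*(19 + o) = 2*o*(19 + o))
d(546)/s(-482, a) = (2*546*(19 + 546))/(-1/1044) = (2*546*565)*(-1044) = 616980*(-1044) = -644127120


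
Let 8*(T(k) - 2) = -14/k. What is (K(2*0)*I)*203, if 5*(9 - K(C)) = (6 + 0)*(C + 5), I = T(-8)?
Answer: 43239/32 ≈ 1351.2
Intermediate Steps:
T(k) = 2 - 7/(4*k) (T(k) = 2 + (-14/k)/8 = 2 - 7/(4*k))
I = 71/32 (I = 2 - 7/4/(-8) = 2 - 7/4*(-⅛) = 2 + 7/32 = 71/32 ≈ 2.2188)
K(C) = 3 - 6*C/5 (K(C) = 9 - (6 + 0)*(C + 5)/5 = 9 - 6*(5 + C)/5 = 9 - (30 + 6*C)/5 = 9 + (-6 - 6*C/5) = 3 - 6*C/5)
(K(2*0)*I)*203 = ((3 - 12*0/5)*(71/32))*203 = ((3 - 6/5*0)*(71/32))*203 = ((3 + 0)*(71/32))*203 = (3*(71/32))*203 = (213/32)*203 = 43239/32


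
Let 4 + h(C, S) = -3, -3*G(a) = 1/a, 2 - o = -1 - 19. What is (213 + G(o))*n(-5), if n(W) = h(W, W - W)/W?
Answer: 98399/330 ≈ 298.18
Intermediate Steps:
o = 22 (o = 2 - (-1 - 19) = 2 - 1*(-20) = 2 + 20 = 22)
G(a) = -1/(3*a)
h(C, S) = -7 (h(C, S) = -4 - 3 = -7)
n(W) = -7/W
(213 + G(o))*n(-5) = (213 - 1/3/22)*(-7/(-5)) = (213 - 1/3*1/22)*(-7*(-1/5)) = (213 - 1/66)*(7/5) = (14057/66)*(7/5) = 98399/330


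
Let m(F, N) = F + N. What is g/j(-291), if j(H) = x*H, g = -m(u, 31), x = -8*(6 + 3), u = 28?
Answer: -59/20952 ≈ -0.0028160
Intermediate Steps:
x = -72 (x = -8*9 = -72)
g = -59 (g = -(28 + 31) = -1*59 = -59)
j(H) = -72*H
g/j(-291) = -59/((-72*(-291))) = -59/20952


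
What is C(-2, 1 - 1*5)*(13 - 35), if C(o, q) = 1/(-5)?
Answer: 22/5 ≈ 4.4000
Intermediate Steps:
C(o, q) = -1/5 (C(o, q) = 1*(-1/5) = -1/5)
C(-2, 1 - 1*5)*(13 - 35) = -(13 - 35)/5 = -1/5*(-22) = 22/5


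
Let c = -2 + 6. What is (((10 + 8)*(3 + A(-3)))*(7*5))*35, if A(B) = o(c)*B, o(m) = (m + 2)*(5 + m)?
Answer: -3505950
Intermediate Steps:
c = 4
o(m) = (2 + m)*(5 + m)
A(B) = 54*B (A(B) = (10 + 4**2 + 7*4)*B = (10 + 16 + 28)*B = 54*B)
(((10 + 8)*(3 + A(-3)))*(7*5))*35 = (((10 + 8)*(3 + 54*(-3)))*(7*5))*35 = ((18*(3 - 162))*35)*35 = ((18*(-159))*35)*35 = -2862*35*35 = -100170*35 = -3505950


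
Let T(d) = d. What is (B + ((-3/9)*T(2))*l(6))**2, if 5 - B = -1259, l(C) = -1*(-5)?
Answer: 14303524/9 ≈ 1.5893e+6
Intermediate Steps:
l(C) = 5
B = 1264 (B = 5 - 1*(-1259) = 5 + 1259 = 1264)
(B + ((-3/9)*T(2))*l(6))**2 = (1264 + (-3/9*2)*5)**2 = (1264 + (-3*1/9*2)*5)**2 = (1264 - 1/3*2*5)**2 = (1264 - 2/3*5)**2 = (1264 - 10/3)**2 = (3782/3)**2 = 14303524/9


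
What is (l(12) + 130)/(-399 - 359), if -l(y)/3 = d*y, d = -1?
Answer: -83/379 ≈ -0.21900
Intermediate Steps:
l(y) = 3*y (l(y) = -(-3)*y = 3*y)
(l(12) + 130)/(-399 - 359) = (3*12 + 130)/(-399 - 359) = (36 + 130)/(-758) = 166*(-1/758) = -83/379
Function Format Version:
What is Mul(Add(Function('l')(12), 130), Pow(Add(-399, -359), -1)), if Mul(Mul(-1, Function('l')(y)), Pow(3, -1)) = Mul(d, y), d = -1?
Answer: Rational(-83, 379) ≈ -0.21900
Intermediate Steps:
Function('l')(y) = Mul(3, y) (Function('l')(y) = Mul(-3, Mul(-1, y)) = Mul(3, y))
Mul(Add(Function('l')(12), 130), Pow(Add(-399, -359), -1)) = Mul(Add(Mul(3, 12), 130), Pow(Add(-399, -359), -1)) = Mul(Add(36, 130), Pow(-758, -1)) = Mul(166, Rational(-1, 758)) = Rational(-83, 379)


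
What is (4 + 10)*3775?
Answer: 52850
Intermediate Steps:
(4 + 10)*3775 = 14*3775 = 52850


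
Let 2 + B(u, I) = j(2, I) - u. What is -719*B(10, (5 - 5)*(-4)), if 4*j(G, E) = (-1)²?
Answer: 33793/4 ≈ 8448.3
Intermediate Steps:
j(G, E) = ¼ (j(G, E) = (¼)*(-1)² = (¼)*1 = ¼)
B(u, I) = -7/4 - u (B(u, I) = -2 + (¼ - u) = -7/4 - u)
-719*B(10, (5 - 5)*(-4)) = -719*(-7/4 - 1*10) = -719*(-7/4 - 10) = -719*(-47/4) = 33793/4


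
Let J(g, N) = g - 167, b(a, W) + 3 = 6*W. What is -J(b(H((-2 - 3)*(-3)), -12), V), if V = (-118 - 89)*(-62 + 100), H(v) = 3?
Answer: 242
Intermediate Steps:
V = -7866 (V = -207*38 = -7866)
b(a, W) = -3 + 6*W
J(g, N) = -167 + g
-J(b(H((-2 - 3)*(-3)), -12), V) = -(-167 + (-3 + 6*(-12))) = -(-167 + (-3 - 72)) = -(-167 - 75) = -1*(-242) = 242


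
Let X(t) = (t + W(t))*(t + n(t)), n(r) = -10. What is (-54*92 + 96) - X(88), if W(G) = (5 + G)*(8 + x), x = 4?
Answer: -98784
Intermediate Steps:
W(G) = 60 + 12*G (W(G) = (5 + G)*(8 + 4) = (5 + G)*12 = 60 + 12*G)
X(t) = (-10 + t)*(60 + 13*t) (X(t) = (t + (60 + 12*t))*(t - 10) = (60 + 13*t)*(-10 + t) = (-10 + t)*(60 + 13*t))
(-54*92 + 96) - X(88) = (-54*92 + 96) - (-600 - 70*88 + 13*88²) = (-4968 + 96) - (-600 - 6160 + 13*7744) = -4872 - (-600 - 6160 + 100672) = -4872 - 1*93912 = -4872 - 93912 = -98784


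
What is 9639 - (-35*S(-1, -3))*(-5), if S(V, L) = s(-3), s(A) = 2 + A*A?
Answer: 7714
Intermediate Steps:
s(A) = 2 + A²
S(V, L) = 11 (S(V, L) = 2 + (-3)² = 2 + 9 = 11)
9639 - (-35*S(-1, -3))*(-5) = 9639 - (-35*11)*(-5) = 9639 - (-385)*(-5) = 9639 - 1*1925 = 9639 - 1925 = 7714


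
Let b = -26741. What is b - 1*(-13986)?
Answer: -12755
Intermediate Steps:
b - 1*(-13986) = -26741 - 1*(-13986) = -26741 + 13986 = -12755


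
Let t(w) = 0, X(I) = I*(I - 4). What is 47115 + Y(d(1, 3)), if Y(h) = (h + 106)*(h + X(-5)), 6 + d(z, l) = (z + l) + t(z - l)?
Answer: 51587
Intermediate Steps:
X(I) = I*(-4 + I)
d(z, l) = -6 + l + z (d(z, l) = -6 + ((z + l) + 0) = -6 + ((l + z) + 0) = -6 + (l + z) = -6 + l + z)
Y(h) = (45 + h)*(106 + h) (Y(h) = (h + 106)*(h - 5*(-4 - 5)) = (106 + h)*(h - 5*(-9)) = (106 + h)*(h + 45) = (106 + h)*(45 + h) = (45 + h)*(106 + h))
47115 + Y(d(1, 3)) = 47115 + (4770 + (-6 + 3 + 1)² + 151*(-6 + 3 + 1)) = 47115 + (4770 + (-2)² + 151*(-2)) = 47115 + (4770 + 4 - 302) = 47115 + 4472 = 51587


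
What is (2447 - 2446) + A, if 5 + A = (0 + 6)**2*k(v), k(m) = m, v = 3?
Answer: 104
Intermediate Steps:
A = 103 (A = -5 + (0 + 6)**2*3 = -5 + 6**2*3 = -5 + 36*3 = -5 + 108 = 103)
(2447 - 2446) + A = (2447 - 2446) + 103 = 1 + 103 = 104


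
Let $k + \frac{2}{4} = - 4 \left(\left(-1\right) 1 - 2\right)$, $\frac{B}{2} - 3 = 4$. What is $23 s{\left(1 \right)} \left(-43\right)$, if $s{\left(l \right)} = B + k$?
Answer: $- \frac{50439}{2} \approx -25220.0$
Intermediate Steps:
$B = 14$ ($B = 6 + 2 \cdot 4 = 6 + 8 = 14$)
$k = \frac{23}{2}$ ($k = - \frac{1}{2} - 4 \left(\left(-1\right) 1 - 2\right) = - \frac{1}{2} - 4 \left(-1 - 2\right) = - \frac{1}{2} - -12 = - \frac{1}{2} + 12 = \frac{23}{2} \approx 11.5$)
$s{\left(l \right)} = \frac{51}{2}$ ($s{\left(l \right)} = 14 + \frac{23}{2} = \frac{51}{2}$)
$23 s{\left(1 \right)} \left(-43\right) = 23 \cdot \frac{51}{2} \left(-43\right) = \frac{1173}{2} \left(-43\right) = - \frac{50439}{2}$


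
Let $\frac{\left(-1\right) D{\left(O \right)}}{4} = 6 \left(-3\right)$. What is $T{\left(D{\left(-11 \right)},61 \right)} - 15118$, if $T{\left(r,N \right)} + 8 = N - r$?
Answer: $-15137$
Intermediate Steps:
$D{\left(O \right)} = 72$ ($D{\left(O \right)} = - 4 \cdot 6 \left(-3\right) = \left(-4\right) \left(-18\right) = 72$)
$T{\left(r,N \right)} = -8 + N - r$ ($T{\left(r,N \right)} = -8 + \left(N - r\right) = -8 + N - r$)
$T{\left(D{\left(-11 \right)},61 \right)} - 15118 = \left(-8 + 61 - 72\right) - 15118 = -19 - 15118 = -15137$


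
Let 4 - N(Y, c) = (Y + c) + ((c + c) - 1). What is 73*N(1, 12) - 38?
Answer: -2374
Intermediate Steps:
N(Y, c) = 5 - Y - 3*c (N(Y, c) = 4 - ((Y + c) + ((c + c) - 1)) = 4 - ((Y + c) + (2*c - 1)) = 4 - ((Y + c) + (-1 + 2*c)) = 4 - (-1 + Y + 3*c) = 4 + (1 - Y - 3*c) = 5 - Y - 3*c)
73*N(1, 12) - 38 = 73*(5 - 1*1 - 3*12) - 38 = 73*(5 - 1 - 36) - 38 = 73*(-32) - 38 = -2336 - 38 = -2374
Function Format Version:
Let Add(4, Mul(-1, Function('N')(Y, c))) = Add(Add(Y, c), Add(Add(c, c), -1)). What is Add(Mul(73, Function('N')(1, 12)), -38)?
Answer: -2374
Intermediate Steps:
Function('N')(Y, c) = Add(5, Mul(-1, Y), Mul(-3, c)) (Function('N')(Y, c) = Add(4, Mul(-1, Add(Add(Y, c), Add(Add(c, c), -1)))) = Add(4, Mul(-1, Add(Add(Y, c), Add(Mul(2, c), -1)))) = Add(4, Mul(-1, Add(Add(Y, c), Add(-1, Mul(2, c))))) = Add(4, Mul(-1, Add(-1, Y, Mul(3, c)))) = Add(4, Add(1, Mul(-1, Y), Mul(-3, c))) = Add(5, Mul(-1, Y), Mul(-3, c)))
Add(Mul(73, Function('N')(1, 12)), -38) = Add(Mul(73, Add(5, Mul(-1, 1), Mul(-3, 12))), -38) = Add(Mul(73, Add(5, -1, -36)), -38) = Add(Mul(73, -32), -38) = Add(-2336, -38) = -2374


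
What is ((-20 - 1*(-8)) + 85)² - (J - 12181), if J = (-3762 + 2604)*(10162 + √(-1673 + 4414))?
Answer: 11785106 + 1158*√2741 ≈ 1.1846e+7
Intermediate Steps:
J = -11767596 - 1158*√2741 (J = -1158*(10162 + √2741) = -11767596 - 1158*√2741 ≈ -1.1828e+7)
((-20 - 1*(-8)) + 85)² - (J - 12181) = ((-20 - 1*(-8)) + 85)² - ((-11767596 - 1158*√2741) - 12181) = ((-20 + 8) + 85)² - (-11779777 - 1158*√2741) = (-12 + 85)² + (11779777 + 1158*√2741) = 73² + (11779777 + 1158*√2741) = 5329 + (11779777 + 1158*√2741) = 11785106 + 1158*√2741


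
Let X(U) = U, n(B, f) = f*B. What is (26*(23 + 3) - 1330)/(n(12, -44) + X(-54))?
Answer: 109/97 ≈ 1.1237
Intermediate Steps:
n(B, f) = B*f
(26*(23 + 3) - 1330)/(n(12, -44) + X(-54)) = (26*(23 + 3) - 1330)/(12*(-44) - 54) = (26*26 - 1330)/(-528 - 54) = (676 - 1330)/(-582) = -654*(-1/582) = 109/97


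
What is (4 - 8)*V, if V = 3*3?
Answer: -36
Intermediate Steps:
V = 9
(4 - 8)*V = (4 - 8)*9 = -4*9 = -36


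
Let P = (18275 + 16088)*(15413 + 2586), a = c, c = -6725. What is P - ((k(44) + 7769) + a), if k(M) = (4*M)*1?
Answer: 618498417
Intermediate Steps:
k(M) = 4*M
a = -6725
P = 618499637 (P = 34363*17999 = 618499637)
P - ((k(44) + 7769) + a) = 618499637 - ((4*44 + 7769) - 6725) = 618499637 - ((176 + 7769) - 6725) = 618499637 - (7945 - 6725) = 618499637 - 1*1220 = 618499637 - 1220 = 618498417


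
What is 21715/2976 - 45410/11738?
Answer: 59875255/17466144 ≈ 3.4281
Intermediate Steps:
21715/2976 - 45410/11738 = 21715*(1/2976) - 45410*1/11738 = 21715/2976 - 22705/5869 = 59875255/17466144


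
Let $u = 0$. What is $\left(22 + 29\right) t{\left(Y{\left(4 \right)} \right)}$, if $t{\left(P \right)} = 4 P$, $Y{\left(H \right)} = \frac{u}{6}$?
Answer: $0$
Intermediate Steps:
$Y{\left(H \right)} = 0$ ($Y{\left(H \right)} = \frac{0}{6} = 0 \cdot \frac{1}{6} = 0$)
$\left(22 + 29\right) t{\left(Y{\left(4 \right)} \right)} = \left(22 + 29\right) 4 \cdot 0 = 51 \cdot 0 = 0$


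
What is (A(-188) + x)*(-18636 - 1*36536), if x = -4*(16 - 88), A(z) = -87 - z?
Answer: -21461908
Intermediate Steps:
x = 288 (x = -4*(-72) = 288)
(A(-188) + x)*(-18636 - 1*36536) = ((-87 - 1*(-188)) + 288)*(-18636 - 1*36536) = ((-87 + 188) + 288)*(-18636 - 36536) = (101 + 288)*(-55172) = 389*(-55172) = -21461908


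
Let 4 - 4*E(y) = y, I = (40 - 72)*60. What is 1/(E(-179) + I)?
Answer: -4/7497 ≈ -0.00053355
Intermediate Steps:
I = -1920 (I = -32*60 = -1920)
E(y) = 1 - y/4
1/(E(-179) + I) = 1/((1 - ¼*(-179)) - 1920) = 1/((1 + 179/4) - 1920) = 1/(183/4 - 1920) = 1/(-7497/4) = -4/7497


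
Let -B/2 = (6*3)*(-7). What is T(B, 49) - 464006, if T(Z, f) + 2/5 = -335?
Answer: -2321707/5 ≈ -4.6434e+5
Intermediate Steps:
B = 252 (B = -2*6*3*(-7) = -36*(-7) = -2*(-126) = 252)
T(Z, f) = -1677/5 (T(Z, f) = -2/5 - 335 = -1677/5)
T(B, 49) - 464006 = -1677/5 - 464006 = -2321707/5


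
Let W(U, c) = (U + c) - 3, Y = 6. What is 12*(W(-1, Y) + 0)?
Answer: 24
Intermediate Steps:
W(U, c) = -3 + U + c
12*(W(-1, Y) + 0) = 12*((-3 - 1 + 6) + 0) = 12*(2 + 0) = 12*2 = 24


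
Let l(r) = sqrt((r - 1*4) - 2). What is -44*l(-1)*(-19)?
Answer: 836*I*sqrt(7) ≈ 2211.8*I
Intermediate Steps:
l(r) = sqrt(-6 + r) (l(r) = sqrt((r - 4) - 2) = sqrt((-4 + r) - 2) = sqrt(-6 + r))
-44*l(-1)*(-19) = -44*sqrt(-6 - 1)*(-19) = -44*I*sqrt(7)*(-19) = 836*I*sqrt(7)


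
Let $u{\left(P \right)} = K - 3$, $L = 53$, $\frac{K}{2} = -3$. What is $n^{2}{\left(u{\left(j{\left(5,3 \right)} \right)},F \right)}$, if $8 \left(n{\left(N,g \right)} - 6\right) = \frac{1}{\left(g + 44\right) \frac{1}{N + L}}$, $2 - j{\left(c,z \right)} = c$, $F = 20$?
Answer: $\frac{606841}{16384} \approx 37.039$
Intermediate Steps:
$K = -6$ ($K = 2 \left(-3\right) = -6$)
$j{\left(c,z \right)} = 2 - c$
$u{\left(P \right)} = -9$ ($u{\left(P \right)} = -6 - 3 = -9$)
$n{\left(N,g \right)} = 6 + \frac{53 + N}{8 \left(44 + g\right)}$ ($n{\left(N,g \right)} = 6 + \frac{1}{8 \frac{g + 44}{N + 53}} = 6 + \frac{1}{8 \frac{44 + g}{53 + N}} = 6 + \frac{\frac{1}{44 + g} \left(53 + N\right)}{8} = 6 + \frac{53 + N}{8 \left(44 + g\right)}$)
$n^{2}{\left(u{\left(j{\left(5,3 \right)} \right)},F \right)} = \left(\frac{2165 - 9 + 48 \cdot 20}{8 \left(44 + 20\right)}\right)^{2} = \left(\frac{2165 - 9 + 960}{8 \cdot 64}\right)^{2} = \left(\frac{1}{8} \cdot \frac{1}{64} \cdot 3116\right)^{2} = \left(\frac{779}{128}\right)^{2} = \frac{606841}{16384}$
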